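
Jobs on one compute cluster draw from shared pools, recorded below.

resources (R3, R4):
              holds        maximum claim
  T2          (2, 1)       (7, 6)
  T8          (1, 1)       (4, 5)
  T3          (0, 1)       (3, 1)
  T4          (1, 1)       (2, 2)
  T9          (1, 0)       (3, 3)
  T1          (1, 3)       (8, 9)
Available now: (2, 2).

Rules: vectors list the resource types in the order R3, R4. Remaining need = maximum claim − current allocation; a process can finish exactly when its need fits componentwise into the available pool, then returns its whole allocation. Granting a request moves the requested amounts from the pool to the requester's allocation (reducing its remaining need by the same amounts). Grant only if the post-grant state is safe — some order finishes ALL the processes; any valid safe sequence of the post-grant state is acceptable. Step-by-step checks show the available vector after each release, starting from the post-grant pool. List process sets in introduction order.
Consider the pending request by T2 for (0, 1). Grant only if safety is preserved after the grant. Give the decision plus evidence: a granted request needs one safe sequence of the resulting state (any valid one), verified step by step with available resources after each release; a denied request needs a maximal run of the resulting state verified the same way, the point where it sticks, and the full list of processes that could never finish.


DENY. Granting would leave the state unsafe.
Key observation: the wall is R4: completing T4, T3, T9 brings the pool only to (4, 3), and all the rest need more.
Pretend the grant happened; the run T4, T3, T9 goes as far as possible. Check, step by step:
  pool = (2, 1)
  T4: need (1, 1) fits (2, 1); releases (1, 1), pool now (3, 2)
  T3: need (3, 0) fits (3, 2); releases (0, 1), pool now (3, 3)
  T9: need (2, 3) fits (3, 3); releases (1, 0), pool now (4, 3)
  blocked: T2 wants (5, 4), pool (4, 3) — not enough R3 and R4
  blocked: T8 wants (3, 4), pool (4, 3) — not enough R4
  blocked: T1 wants (7, 6), pool (4, 3) — not enough R3 and R4
Post-grant, the permanently blocked set is T2, T8 and T1.


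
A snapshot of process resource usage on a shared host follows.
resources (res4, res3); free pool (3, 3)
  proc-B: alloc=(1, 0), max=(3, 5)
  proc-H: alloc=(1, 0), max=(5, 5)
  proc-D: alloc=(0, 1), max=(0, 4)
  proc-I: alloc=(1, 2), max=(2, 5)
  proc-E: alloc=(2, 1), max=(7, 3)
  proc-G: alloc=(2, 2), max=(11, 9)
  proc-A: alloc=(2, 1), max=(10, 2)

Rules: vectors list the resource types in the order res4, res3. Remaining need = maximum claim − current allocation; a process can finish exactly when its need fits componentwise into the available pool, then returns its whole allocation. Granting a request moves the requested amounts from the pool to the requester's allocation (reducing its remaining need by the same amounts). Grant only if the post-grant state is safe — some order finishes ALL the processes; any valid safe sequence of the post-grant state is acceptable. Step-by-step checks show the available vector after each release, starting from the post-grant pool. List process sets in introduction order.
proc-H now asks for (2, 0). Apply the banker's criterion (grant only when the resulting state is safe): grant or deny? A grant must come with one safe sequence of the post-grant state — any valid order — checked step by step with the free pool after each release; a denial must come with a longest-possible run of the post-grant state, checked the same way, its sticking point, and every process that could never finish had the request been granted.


GRANT. The post-grant state is safe; one safe sequence: proc-I, proc-H, proc-D, proc-E, proc-B, proc-A, proc-G.
Key observation: even at the reduced pool (1, 3), proc-I fits immediately, so safety survives the grant.
Check on the post-grant state, step by step:
  pool = (1, 3)
  proc-I: need (1, 3) fits (1, 3); releases (1, 2), pool now (2, 5)
  proc-H: need (2, 5) fits (2, 5); releases (3, 0), pool now (5, 5)
  proc-D: need (0, 3) fits (5, 5); releases (0, 1), pool now (5, 6)
  proc-E: need (5, 2) fits (5, 6); releases (2, 1), pool now (7, 7)
  proc-B: need (2, 5) fits (7, 7); releases (1, 0), pool now (8, 7)
  proc-A: need (8, 1) fits (8, 7); releases (2, 1), pool now (10, 8)
  proc-G: need (9, 7) fits (10, 8); releases (2, 2), pool now (12, 10)


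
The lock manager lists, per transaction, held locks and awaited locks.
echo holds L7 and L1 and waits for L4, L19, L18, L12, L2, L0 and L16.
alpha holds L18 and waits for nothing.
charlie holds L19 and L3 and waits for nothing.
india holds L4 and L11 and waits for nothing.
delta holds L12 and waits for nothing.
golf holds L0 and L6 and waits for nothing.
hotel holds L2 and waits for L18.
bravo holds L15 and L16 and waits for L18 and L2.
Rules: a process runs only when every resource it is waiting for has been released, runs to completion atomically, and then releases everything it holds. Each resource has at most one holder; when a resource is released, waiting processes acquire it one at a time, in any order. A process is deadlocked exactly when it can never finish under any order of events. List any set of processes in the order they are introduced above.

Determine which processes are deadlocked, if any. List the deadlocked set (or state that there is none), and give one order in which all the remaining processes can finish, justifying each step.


No process is deadlocked.
Key observation: the wait graph is acyclic; completion cascades from the unblocked processes through everyone else.
A valid finishing order for the others: alpha, charlie, hotel, india, golf, delta, bravo, echo.
Check, step by step:
  alpha: no waits; runs immediately, freeing L18
  charlie: no waits; runs immediately, freeing L19 and L3
  run hotel (all its waits — L18 — are resolved); releases L2
  india: no waits; runs immediately, freeing L4 and L11
  golf: no waits; runs immediately, freeing L0 and L6
  delta: no waits; runs immediately, freeing L12
  run bravo (all its waits — L18 and L2 — are resolved); releases L15 and L16
  run echo (all its waits — L4, L19, L18, L12, L2, L0 and L16 — are resolved); releases L7 and L1


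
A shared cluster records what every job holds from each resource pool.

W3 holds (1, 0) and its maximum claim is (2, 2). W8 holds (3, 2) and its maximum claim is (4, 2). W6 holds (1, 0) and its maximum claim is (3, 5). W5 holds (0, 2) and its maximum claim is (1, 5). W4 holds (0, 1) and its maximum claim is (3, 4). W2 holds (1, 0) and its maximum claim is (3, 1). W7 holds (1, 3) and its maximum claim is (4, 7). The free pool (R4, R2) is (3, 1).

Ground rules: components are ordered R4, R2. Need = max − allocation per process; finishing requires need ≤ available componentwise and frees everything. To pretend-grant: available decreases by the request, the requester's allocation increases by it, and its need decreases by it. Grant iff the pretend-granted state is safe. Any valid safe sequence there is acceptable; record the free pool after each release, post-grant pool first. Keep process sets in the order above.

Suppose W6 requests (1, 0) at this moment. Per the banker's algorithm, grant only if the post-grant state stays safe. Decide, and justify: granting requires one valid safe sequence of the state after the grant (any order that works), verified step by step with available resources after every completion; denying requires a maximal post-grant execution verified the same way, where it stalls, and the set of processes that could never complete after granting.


GRANT. The post-grant state is safe; one safe sequence: W8, W3, W5, W7, W2, W6, W4.
Key observation: the transfer keeps a workable pool ((2, 1)); W8 starts the safe sequence.
Check on the post-grant state, step by step:
  pool = (2, 1)
  W8 needs (1, 0) <= (2, 1) -> finishes; pool += (3, 2) = (5, 3)
  W3 needs (1, 2) <= (5, 3) -> finishes; pool += (1, 0) = (6, 3)
  W5 needs (1, 3) <= (6, 3) -> finishes; pool += (0, 2) = (6, 5)
  W7 needs (3, 4) <= (6, 5) -> finishes; pool += (1, 3) = (7, 8)
  W2 needs (2, 1) <= (7, 8) -> finishes; pool += (1, 0) = (8, 8)
  W6 needs (1, 5) <= (8, 8) -> finishes; pool += (2, 0) = (10, 8)
  W4 needs (3, 3) <= (10, 8) -> finishes; pool += (0, 1) = (10, 9)


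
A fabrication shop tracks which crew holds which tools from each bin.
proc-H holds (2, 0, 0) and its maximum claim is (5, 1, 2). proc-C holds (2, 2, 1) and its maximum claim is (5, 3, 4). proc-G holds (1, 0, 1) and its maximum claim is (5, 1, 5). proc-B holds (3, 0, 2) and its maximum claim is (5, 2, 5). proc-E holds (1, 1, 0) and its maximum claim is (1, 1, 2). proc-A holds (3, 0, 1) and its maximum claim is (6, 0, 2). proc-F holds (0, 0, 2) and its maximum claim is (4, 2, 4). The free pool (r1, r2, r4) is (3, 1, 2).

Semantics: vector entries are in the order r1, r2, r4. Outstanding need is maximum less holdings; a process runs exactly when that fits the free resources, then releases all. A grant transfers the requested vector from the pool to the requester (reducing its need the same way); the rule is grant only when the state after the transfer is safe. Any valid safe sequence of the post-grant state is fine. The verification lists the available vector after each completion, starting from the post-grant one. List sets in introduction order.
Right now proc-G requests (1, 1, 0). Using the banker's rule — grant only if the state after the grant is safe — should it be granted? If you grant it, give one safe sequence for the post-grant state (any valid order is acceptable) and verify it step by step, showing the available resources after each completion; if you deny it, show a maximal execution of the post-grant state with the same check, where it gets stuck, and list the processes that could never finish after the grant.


GRANT. The post-grant state is safe; one safe sequence: proc-E, proc-A, proc-C, proc-H, proc-F, proc-B, proc-G.
Key observation: after the grant the pool drops to (2, 0, 2), which still lets proc-E finish first and unwind the rest.
Step-by-step check of the post-grant state:
  pool = (2, 0, 2)
  proc-E needs (0, 0, 2) <= (2, 0, 2) -> finishes; pool += (1, 1, 0) = (3, 1, 2)
  proc-A needs (3, 0, 1) <= (3, 1, 2) -> finishes; pool += (3, 0, 1) = (6, 1, 3)
  proc-C needs (3, 1, 3) <= (6, 1, 3) -> finishes; pool += (2, 2, 1) = (8, 3, 4)
  proc-H needs (3, 1, 2) <= (8, 3, 4) -> finishes; pool += (2, 0, 0) = (10, 3, 4)
  proc-F needs (4, 2, 2) <= (10, 3, 4) -> finishes; pool += (0, 0, 2) = (10, 3, 6)
  proc-B needs (2, 2, 3) <= (10, 3, 6) -> finishes; pool += (3, 0, 2) = (13, 3, 8)
  proc-G needs (3, 0, 4) <= (13, 3, 8) -> finishes; pool += (2, 1, 1) = (15, 4, 9)


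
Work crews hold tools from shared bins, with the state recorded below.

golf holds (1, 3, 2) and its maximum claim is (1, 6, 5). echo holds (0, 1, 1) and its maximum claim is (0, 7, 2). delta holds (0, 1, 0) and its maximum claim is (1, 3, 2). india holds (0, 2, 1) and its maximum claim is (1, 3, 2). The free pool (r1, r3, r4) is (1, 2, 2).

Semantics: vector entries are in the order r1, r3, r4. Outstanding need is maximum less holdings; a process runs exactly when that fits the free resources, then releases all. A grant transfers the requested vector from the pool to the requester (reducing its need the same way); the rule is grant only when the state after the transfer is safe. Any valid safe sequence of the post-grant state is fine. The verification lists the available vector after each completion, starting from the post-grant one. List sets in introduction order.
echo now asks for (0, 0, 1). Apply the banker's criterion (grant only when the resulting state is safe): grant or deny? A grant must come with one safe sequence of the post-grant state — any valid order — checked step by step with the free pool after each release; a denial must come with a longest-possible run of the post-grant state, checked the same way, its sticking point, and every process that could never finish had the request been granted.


DENY — the pretend-granted state is unsafe.
Key observation: after india, delta the pool peaks at (1, 5, 2), and each blocked process is short somewhere: golf on r4; echo on r3.
Pretend the grant happened; the run india, delta goes as far as possible. Walking it through:
  pool = (1, 2, 1)
  run india (needs (1, 1, 1), free (1, 2, 1)); after release of (0, 2, 1) the pool is (1, 4, 2)
  run delta (needs (1, 2, 2), free (1, 4, 2)); after release of (0, 1, 0) the pool is (1, 5, 2)
  golf still needs (0, 3, 3) but only (1, 5, 2) is free — short on r4
  echo still needs (0, 6, 0) but only (1, 5, 2) is free — short on r3
Post-grant, the permanently blocked set is golf and echo.


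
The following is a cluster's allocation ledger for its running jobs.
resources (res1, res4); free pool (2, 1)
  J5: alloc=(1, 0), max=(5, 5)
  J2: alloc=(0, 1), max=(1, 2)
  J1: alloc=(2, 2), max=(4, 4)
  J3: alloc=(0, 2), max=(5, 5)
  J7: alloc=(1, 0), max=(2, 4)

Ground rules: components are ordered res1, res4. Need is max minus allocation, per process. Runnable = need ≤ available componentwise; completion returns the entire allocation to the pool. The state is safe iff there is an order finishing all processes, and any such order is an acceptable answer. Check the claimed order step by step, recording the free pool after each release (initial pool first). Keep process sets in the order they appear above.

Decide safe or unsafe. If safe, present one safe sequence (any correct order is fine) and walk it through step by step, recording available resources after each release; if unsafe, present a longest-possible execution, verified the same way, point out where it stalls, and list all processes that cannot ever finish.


The state is SAFE; one workable sequence: J2, J1, J7, J3, J5.
Key observation: the first exact fit in this order is J2 — it needs (1, 1) with (2, 1) free, meeting a requested resource to the last unit.
Verifying each step:
  pool = (2, 1)
  run J2 (needs (1, 1), free (2, 1)); after release of (0, 1) the pool is (2, 2)
  run J1 (needs (2, 2), free (2, 2)); after release of (2, 2) the pool is (4, 4)
  run J7 (needs (1, 4), free (4, 4)); after release of (1, 0) the pool is (5, 4)
  run J3 (needs (5, 3), free (5, 4)); after release of (0, 2) the pool is (5, 6)
  run J5 (needs (4, 5), free (5, 6)); after release of (1, 0) the pool is (6, 6)


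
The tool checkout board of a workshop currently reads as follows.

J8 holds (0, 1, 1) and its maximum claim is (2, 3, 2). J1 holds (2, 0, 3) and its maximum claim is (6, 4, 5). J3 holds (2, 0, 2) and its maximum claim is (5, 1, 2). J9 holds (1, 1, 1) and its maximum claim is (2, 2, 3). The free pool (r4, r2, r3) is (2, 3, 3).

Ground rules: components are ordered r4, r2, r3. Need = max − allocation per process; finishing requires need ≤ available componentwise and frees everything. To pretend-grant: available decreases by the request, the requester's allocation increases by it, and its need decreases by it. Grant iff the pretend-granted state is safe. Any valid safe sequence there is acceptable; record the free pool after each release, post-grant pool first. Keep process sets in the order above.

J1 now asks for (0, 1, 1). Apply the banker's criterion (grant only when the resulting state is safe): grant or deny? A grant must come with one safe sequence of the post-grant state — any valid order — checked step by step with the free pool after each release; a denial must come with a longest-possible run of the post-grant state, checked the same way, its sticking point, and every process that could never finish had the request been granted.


GRANT — the state after the grant stays safe, e.g. via J9, J3, J1, J8.
Key observation: the transfer keeps a workable pool ((2, 2, 2)); J9 starts the safe sequence.
Step-by-step check of the post-grant state:
  pool = (2, 2, 2)
  run J9 (needs (1, 1, 2), free (2, 2, 2)); after release of (1, 1, 1) the pool is (3, 3, 3)
  run J3 (needs (3, 1, 0), free (3, 3, 3)); after release of (2, 0, 2) the pool is (5, 3, 5)
  run J1 (needs (4, 3, 1), free (5, 3, 5)); after release of (2, 1, 4) the pool is (7, 4, 9)
  run J8 (needs (2, 2, 1), free (7, 4, 9)); after release of (0, 1, 1) the pool is (7, 5, 10)


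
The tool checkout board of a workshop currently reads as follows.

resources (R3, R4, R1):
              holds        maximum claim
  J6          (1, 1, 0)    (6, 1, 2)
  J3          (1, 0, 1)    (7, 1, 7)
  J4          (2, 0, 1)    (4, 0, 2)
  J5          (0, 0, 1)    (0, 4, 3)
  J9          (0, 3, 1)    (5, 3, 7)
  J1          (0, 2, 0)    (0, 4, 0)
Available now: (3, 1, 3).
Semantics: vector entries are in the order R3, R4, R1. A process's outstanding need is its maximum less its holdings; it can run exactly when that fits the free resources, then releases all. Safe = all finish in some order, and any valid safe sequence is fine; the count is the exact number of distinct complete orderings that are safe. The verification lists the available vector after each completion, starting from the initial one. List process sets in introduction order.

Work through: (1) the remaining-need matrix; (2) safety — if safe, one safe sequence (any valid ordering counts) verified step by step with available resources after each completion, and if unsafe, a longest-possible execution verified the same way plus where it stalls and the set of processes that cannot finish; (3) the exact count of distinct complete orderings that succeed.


(1) Remaining need (order R3, R4, R1):
  J6: (5, 0, 2)
  J3: (6, 1, 6)
  J4: (2, 0, 1)
  J5: (0, 4, 2)
  J9: (5, 0, 6)
  J1: (0, 2, 0)
(2) UNSAFE.
Key observation: once J4, J6, J1, J5 finish, the pool peaks at (6, 4, 5) — and every remaining process still needs more R1 than that.
The run J4, J6, J1, J5 cannot be extended any further. Walking it through:
  pool = (3, 1, 3)
  run J4 (needs (2, 0, 1), free (3, 1, 3)); after release of (2, 0, 1) the pool is (5, 1, 4)
  run J6 (needs (5, 0, 2), free (5, 1, 4)); after release of (1, 1, 0) the pool is (6, 2, 4)
  run J1 (needs (0, 2, 0), free (6, 2, 4)); after release of (0, 2, 0) the pool is (6, 4, 4)
  run J5 (needs (0, 4, 2), free (6, 4, 4)); after release of (0, 0, 1) the pool is (6, 4, 5)
  J3 still needs (6, 1, 6) but only (6, 4, 5) is free — short on R1
  J9 still needs (5, 0, 6) but only (6, 4, 5) is free — short on R1
Never able to finish: J3 and J9.
(3) Precisely 0 of the possible complete orderings are safe sequences.


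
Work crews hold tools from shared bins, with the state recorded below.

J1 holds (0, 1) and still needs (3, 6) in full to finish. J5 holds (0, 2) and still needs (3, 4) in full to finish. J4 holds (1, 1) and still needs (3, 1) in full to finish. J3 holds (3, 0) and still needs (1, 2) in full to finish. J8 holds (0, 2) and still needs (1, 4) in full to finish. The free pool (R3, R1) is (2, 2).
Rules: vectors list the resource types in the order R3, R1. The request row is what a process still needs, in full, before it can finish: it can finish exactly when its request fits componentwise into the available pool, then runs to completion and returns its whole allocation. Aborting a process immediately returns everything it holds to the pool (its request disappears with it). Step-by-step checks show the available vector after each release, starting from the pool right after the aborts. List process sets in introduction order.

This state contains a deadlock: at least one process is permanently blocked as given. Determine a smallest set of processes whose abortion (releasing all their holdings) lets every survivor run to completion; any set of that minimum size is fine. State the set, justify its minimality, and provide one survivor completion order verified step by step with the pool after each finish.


The answer: abort J5.
Key observation: the deadlocked J8 becomes finishable only because J5 released (0, 2); it completes at step 1 below.
No smaller set exists: with zero aborts the deadlock remains.
Survivors finish in the order: J8, J3, J1, J4. Walking it through (pool after the aborts first):
  pool = (2, 4)
  run J8 (needs (1, 4), free (2, 4)); after release of (0, 2) the pool is (2, 6)
  run J3 (needs (1, 2), free (2, 6)); after release of (3, 0) the pool is (5, 6)
  run J1 (needs (3, 6), free (5, 6)); after release of (0, 1) the pool is (5, 7)
  run J4 (needs (3, 1), free (5, 7)); after release of (1, 1) the pool is (6, 8)


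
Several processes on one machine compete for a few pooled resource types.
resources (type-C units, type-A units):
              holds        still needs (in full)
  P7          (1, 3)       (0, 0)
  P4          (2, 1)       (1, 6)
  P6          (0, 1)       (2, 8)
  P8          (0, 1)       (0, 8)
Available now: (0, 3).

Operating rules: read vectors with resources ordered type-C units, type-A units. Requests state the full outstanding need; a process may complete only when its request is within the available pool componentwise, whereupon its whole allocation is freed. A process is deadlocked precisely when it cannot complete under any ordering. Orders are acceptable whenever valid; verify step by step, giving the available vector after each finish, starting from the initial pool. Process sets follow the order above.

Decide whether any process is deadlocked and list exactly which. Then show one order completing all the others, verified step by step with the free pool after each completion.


The deadlocked set is P6 and P8.
Key observation: once P7, P4 finish, the pool peaks at (3, 7) — and every remaining process still needs more type-A units than that.
A valid finishing order for the others: P7, P4. Verifying each step:
  pool = (0, 3)
  run P7 (needs (0, 0), free (0, 3)); after release of (1, 3) the pool is (1, 6)
  run P4 (needs (1, 6), free (1, 6)); after release of (2, 1) the pool is (3, 7)
The blocked processes can never fit:
  blocked: P6 wants (2, 8), pool (3, 7) — not enough type-A units
  blocked: P8 wants (0, 8), pool (3, 7) — not enough type-A units


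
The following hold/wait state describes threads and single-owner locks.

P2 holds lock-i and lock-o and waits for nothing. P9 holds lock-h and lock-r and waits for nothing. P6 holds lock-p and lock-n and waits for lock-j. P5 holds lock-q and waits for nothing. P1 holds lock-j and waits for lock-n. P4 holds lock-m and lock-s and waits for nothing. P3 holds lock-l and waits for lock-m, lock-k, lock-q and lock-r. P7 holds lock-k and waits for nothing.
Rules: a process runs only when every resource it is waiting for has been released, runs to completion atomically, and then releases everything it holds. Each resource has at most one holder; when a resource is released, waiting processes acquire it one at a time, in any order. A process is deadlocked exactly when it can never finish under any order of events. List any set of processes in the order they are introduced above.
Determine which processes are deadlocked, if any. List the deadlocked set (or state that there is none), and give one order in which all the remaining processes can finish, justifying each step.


Deadlocked: P6 and P1.
Key observation: nobody on the ring P6 -> P1 -> P6 can start until another member finishes, which never happens; no other process is dragged down with it.
A valid finishing order for the others: P5, P9, P7, P4, P2, P3.
Step-by-step check:
  run P5 (it waits on nothing); releases lock-q
  run P9 (it waits on nothing); releases lock-h and lock-r
  run P7 (it waits on nothing); releases lock-k
  run P4 (it waits on nothing); releases lock-m and lock-s
  run P2 (it waits on nothing); releases lock-i and lock-o
  P3: everything it awaited (lock-m, lock-k, lock-q and lock-r) is free; runs, freeing lock-l


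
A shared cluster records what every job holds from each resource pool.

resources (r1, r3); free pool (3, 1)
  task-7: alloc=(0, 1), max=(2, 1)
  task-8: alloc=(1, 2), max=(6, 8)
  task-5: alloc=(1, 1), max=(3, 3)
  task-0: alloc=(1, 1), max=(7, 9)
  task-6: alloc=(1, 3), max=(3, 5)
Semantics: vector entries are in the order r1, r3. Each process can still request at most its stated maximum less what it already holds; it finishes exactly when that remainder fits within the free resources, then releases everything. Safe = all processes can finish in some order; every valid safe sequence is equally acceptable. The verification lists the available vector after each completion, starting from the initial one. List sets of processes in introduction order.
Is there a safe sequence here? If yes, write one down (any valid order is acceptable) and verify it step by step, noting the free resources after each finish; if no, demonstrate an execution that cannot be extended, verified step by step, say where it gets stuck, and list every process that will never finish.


SAFE, for example via the order task-7, task-6, task-5, task-8, task-0.
Key observation: at task-6 the run first touches a limit — (2, 2) against (3, 2), exact on a resource it actually requests.
Verifying each step:
  pool = (3, 1)
  task-7: need (2, 0) fits (3, 1); releases (0, 1), pool now (3, 2)
  task-6: need (2, 2) fits (3, 2); releases (1, 3), pool now (4, 5)
  task-5: need (2, 2) fits (4, 5); releases (1, 1), pool now (5, 6)
  task-8: need (5, 6) fits (5, 6); releases (1, 2), pool now (6, 8)
  task-0: need (6, 8) fits (6, 8); releases (1, 1), pool now (7, 9)


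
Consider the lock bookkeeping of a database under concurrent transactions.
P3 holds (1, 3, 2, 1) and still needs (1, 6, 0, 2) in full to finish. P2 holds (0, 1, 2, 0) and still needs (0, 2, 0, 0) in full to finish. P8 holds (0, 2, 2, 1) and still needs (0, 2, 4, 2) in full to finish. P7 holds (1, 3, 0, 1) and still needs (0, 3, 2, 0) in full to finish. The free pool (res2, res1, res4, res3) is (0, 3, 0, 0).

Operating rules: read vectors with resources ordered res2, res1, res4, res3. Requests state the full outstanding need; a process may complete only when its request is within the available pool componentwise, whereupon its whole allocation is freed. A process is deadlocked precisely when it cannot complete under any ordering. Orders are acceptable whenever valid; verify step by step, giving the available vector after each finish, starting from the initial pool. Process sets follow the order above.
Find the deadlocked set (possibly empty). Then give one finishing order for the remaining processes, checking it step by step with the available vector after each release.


The deadlocked set is P3 and P8.
Key observation: P2, P7 can finish, but then (1, 7, 2, 1) is all there is, and the blocked group's res3 demands exceed it.
One completion order for the rest: P2, P7. Verifying each step:
  pool = (0, 3, 0, 0)
  P2 needs (0, 2, 0, 0) <= (0, 3, 0, 0) -> finishes; pool += (0, 1, 2, 0) = (0, 4, 2, 0)
  P7 needs (0, 3, 2, 0) <= (0, 4, 2, 0) -> finishes; pool += (1, 3, 0, 1) = (1, 7, 2, 1)
The blocked processes can never fit:
  P3 still needs (1, 6, 0, 2) but only (1, 7, 2, 1) is free — short on res3
  P8 still needs (0, 2, 4, 2) but only (1, 7, 2, 1) is free — short on res4 and res3


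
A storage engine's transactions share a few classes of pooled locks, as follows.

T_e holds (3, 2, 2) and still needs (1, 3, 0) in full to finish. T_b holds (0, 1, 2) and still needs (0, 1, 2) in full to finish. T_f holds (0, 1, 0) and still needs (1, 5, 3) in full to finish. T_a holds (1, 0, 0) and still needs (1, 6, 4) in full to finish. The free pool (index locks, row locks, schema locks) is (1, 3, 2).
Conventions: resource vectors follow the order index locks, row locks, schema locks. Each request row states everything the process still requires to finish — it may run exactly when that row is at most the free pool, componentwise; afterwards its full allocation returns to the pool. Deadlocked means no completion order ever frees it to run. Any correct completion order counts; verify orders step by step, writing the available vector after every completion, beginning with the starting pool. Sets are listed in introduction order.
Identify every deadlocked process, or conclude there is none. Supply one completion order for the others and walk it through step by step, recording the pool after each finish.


Nothing here is deadlocked.
Key observation: no deadlock: T_b fits now, and the freed resources carry the rest through.
The rest can finish in the order T_b, T_e, T_f, T_a. Walking it through:
  pool = (1, 3, 2)
  T_b: need (0, 1, 2) fits (1, 3, 2); releases (0, 1, 2), pool now (1, 4, 4)
  T_e: need (1, 3, 0) fits (1, 4, 4); releases (3, 2, 2), pool now (4, 6, 6)
  T_f: need (1, 5, 3) fits (4, 6, 6); releases (0, 1, 0), pool now (4, 7, 6)
  T_a: need (1, 6, 4) fits (4, 7, 6); releases (1, 0, 0), pool now (5, 7, 6)


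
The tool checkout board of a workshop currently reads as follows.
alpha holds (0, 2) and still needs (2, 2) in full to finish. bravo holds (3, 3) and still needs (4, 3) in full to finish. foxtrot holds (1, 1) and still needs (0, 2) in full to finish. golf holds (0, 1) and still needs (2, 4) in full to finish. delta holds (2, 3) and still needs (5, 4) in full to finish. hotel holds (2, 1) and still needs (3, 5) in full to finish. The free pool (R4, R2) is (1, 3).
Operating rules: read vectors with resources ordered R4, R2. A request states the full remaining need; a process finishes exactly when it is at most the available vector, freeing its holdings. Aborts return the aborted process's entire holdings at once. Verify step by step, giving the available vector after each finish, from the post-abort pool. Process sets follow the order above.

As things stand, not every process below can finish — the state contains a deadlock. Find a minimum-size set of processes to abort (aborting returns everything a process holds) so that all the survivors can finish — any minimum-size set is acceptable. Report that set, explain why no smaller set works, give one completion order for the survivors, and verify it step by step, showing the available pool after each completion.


Abort bravo.
Key observation: hotel could never have finished before the abort; with (3, 3) returned by bravo, it fits at step 1.
Minimality: the empty abort set fails — the state is deadlocked as it stands.
The survivors complete as hotel, golf, alpha, delta, foxtrot. Walking it through (starting from the post-abort pool):
  pool = (4, 6)
  hotel needs (3, 5) <= (4, 6) -> finishes; pool += (2, 1) = (6, 7)
  golf needs (2, 4) <= (6, 7) -> finishes; pool += (0, 1) = (6, 8)
  alpha needs (2, 2) <= (6, 8) -> finishes; pool += (0, 2) = (6, 10)
  delta needs (5, 4) <= (6, 10) -> finishes; pool += (2, 3) = (8, 13)
  foxtrot needs (0, 2) <= (8, 13) -> finishes; pool += (1, 1) = (9, 14)


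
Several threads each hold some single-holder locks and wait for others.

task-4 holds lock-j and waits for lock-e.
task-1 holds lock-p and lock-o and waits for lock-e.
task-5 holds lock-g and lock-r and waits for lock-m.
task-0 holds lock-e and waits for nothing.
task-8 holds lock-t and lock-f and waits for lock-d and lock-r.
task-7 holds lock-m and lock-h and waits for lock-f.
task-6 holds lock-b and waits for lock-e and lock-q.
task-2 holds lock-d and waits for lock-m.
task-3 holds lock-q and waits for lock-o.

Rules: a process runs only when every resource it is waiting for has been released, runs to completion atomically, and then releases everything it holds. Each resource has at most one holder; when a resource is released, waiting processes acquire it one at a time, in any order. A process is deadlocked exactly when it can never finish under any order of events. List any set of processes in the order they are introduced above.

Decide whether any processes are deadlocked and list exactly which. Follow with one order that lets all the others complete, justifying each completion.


Deadlocked set: task-5, task-8, task-7 and task-2.
Key observation: task-5 -> task-7 -> task-8 -> task-5 is a circular wait — nothing in it can go first; task-2 is caught in further circular waits.
A valid finishing order for the others: task-0, task-1, task-3, task-6, task-4.
Verifying each step:
  task-0 waits on nothing -> runs at once and releases lock-e
  task-1: everything it awaited (lock-e) is free; runs, freeing lock-p and lock-o
  task-3: everything it awaited (lock-o) is free; runs, freeing lock-q
  task-6: everything it awaited (lock-e and lock-q) is free; runs, freeing lock-b
  task-4: everything it awaited (lock-e) is free; runs, freeing lock-j


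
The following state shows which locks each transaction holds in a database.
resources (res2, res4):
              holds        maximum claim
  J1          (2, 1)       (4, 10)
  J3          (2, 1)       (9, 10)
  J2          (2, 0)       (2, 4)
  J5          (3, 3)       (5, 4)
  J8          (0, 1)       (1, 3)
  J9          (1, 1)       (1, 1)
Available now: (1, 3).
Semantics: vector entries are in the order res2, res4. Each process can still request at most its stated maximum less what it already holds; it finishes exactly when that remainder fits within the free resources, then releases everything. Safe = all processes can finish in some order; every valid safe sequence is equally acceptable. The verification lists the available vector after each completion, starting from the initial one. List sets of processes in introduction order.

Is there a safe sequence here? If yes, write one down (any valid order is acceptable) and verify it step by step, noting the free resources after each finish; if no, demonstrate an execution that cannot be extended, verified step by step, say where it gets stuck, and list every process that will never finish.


The state is UNSAFE.
Key observation: J9, J8, J5, J2 can finish, but then (7, 8) is all there is, and the blocked group's res4 demands exceed it.
A maximal execution: J9, J8, J5, J2 — then nothing else fits. Step-by-step check:
  pool = (1, 3)
  run J9 (needs (0, 0), free (1, 3)); after release of (1, 1) the pool is (2, 4)
  run J8 (needs (1, 2), free (2, 4)); after release of (0, 1) the pool is (2, 5)
  run J5 (needs (2, 1), free (2, 5)); after release of (3, 3) the pool is (5, 8)
  run J2 (needs (0, 4), free (5, 8)); after release of (2, 0) the pool is (7, 8)
  blocked: J1 wants (2, 9), pool (7, 8) — not enough res4
  blocked: J3 wants (7, 9), pool (7, 8) — not enough res4
Never able to finish: J1 and J3.


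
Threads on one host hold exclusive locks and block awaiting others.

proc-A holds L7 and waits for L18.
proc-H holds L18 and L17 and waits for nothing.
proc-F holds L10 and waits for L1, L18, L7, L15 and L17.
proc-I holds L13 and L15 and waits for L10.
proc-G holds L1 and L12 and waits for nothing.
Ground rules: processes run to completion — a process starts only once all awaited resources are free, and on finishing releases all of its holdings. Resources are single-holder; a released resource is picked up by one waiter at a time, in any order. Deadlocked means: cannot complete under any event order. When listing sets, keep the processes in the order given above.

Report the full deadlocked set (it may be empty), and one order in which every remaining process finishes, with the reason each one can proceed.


Deadlocked: proc-F and proc-I.
Key observation: the waits loop around proc-F -> proc-I -> proc-F with no way out; no other process is dragged down with it.
The rest can finish in the order proc-H, proc-G, proc-A.
Verifying each step:
  proc-H: no waits; runs immediately, freeing L18 and L17
  proc-G: no waits; runs immediately, freeing L1 and L12
  proc-A: everything it awaited (L18) is free; runs, freeing L7


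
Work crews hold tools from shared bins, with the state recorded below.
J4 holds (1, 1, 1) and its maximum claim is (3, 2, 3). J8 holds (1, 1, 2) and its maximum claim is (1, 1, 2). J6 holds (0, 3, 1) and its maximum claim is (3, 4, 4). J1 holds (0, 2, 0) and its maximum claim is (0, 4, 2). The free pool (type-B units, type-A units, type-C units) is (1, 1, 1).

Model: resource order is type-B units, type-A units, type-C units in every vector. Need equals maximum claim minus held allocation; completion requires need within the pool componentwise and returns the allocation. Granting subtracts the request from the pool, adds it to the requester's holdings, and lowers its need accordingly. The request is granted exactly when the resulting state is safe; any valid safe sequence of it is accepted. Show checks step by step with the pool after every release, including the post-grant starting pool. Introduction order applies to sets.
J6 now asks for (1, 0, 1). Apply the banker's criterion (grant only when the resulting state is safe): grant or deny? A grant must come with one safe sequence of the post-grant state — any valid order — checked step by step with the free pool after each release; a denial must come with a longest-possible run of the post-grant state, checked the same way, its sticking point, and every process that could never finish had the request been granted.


DENY. Granting would leave the state unsafe.
Key observation: once J8, J1 finish, the pool peaks at (1, 4, 2) — and every remaining process still needs more type-B units than that.
Pretend the grant happened; the run J8, J1 goes as far as possible. Check, step by step:
  pool = (0, 1, 0)
  J8 needs (0, 0, 0) <= (0, 1, 0) -> finishes; pool += (1, 1, 2) = (1, 2, 2)
  J1 needs (0, 2, 2) <= (1, 2, 2) -> finishes; pool += (0, 2, 0) = (1, 4, 2)
  J4 still needs (2, 1, 2) but only (1, 4, 2) is free — short on type-B units
  J6 still needs (2, 1, 2) but only (1, 4, 2) is free — short on type-B units
Had the request been granted, J4 and J6 could never finish.


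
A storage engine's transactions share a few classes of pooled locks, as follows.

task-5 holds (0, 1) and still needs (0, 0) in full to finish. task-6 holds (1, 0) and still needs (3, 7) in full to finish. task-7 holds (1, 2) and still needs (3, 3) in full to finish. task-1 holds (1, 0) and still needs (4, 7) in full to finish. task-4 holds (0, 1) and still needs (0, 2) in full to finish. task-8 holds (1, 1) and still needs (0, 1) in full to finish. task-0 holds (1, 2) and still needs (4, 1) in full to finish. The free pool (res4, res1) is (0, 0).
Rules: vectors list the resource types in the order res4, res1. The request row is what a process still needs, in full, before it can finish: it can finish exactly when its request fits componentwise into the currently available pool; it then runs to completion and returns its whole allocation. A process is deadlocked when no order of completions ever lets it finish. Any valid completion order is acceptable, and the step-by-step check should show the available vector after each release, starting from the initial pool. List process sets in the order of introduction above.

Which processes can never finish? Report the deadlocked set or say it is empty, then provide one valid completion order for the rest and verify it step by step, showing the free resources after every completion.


The deadlocked set is task-6, task-7, task-1 and task-0.
Key observation: task-5, task-8, task-4 can finish, but then (1, 3) is all there is, and the blocked group's res4 demands exceed it.
One completion order for the rest: task-5, task-8, task-4. Walking it through:
  pool = (0, 0)
  task-5: need (0, 0) fits (0, 0); releases (0, 1), pool now (0, 1)
  task-8: need (0, 1) fits (0, 1); releases (1, 1), pool now (1, 2)
  task-4: need (0, 2) fits (1, 2); releases (0, 1), pool now (1, 3)
The stuck group stays short no matter what:
  blocked: task-6 wants (3, 7), pool (1, 3) — not enough res4 and res1
  blocked: task-7 wants (3, 3), pool (1, 3) — not enough res4
  blocked: task-1 wants (4, 7), pool (1, 3) — not enough res4 and res1
  blocked: task-0 wants (4, 1), pool (1, 3) — not enough res4


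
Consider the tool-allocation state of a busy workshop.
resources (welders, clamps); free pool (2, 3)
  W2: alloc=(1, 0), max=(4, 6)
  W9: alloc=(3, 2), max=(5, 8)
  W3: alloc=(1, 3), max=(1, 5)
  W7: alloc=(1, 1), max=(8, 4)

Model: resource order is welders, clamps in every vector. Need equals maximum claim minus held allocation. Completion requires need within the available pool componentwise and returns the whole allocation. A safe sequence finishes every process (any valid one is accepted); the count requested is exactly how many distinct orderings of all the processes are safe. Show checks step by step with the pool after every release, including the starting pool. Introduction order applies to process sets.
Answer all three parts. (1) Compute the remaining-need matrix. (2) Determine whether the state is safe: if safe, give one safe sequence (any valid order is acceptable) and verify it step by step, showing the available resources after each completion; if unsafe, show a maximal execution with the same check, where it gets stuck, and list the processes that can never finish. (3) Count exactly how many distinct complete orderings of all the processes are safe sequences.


(1) Remaining need (order welders, clamps):
  W2: (3, 6)
  W9: (2, 6)
  W3: (0, 2)
  W7: (7, 3)
(2) SAFE — a valid safe sequence is W3, W2, W9, W7.
Key observation: the first exact fit in this order is W2 — it needs (3, 6) with (3, 6) free, meeting a requested resource to the last unit.
Walking it through:
  pool = (2, 3)
  W3: need (0, 2) fits (2, 3); releases (1, 3), pool now (3, 6)
  W2: need (3, 6) fits (3, 6); releases (1, 0), pool now (4, 6)
  W9: need (2, 6) fits (4, 6); releases (3, 2), pool now (7, 8)
  W7: need (7, 3) fits (7, 8); releases (1, 1), pool now (8, 9)
(3) Precisely 2 of the possible complete orderings are safe sequences.
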